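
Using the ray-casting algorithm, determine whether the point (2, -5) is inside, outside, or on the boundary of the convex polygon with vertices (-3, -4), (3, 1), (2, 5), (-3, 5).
The point (2, -5) lies strictly outside the polygon

Cast a horizontal ray to the right from the query point and count how many polygon edges it crosses (each edge strictly once or zero times, handled with the usual half-open convention). 
Parity of crossings → even ⇒ outside.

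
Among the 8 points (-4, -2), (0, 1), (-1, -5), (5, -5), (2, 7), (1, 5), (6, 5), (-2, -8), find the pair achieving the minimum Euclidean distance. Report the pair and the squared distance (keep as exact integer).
Pair = ((2, 7), (1, 5)); squared distance = 5

Compute all C(8, 2) = 28 pairwise squared distances (x_i − x_j)² + (y_i − y_j)². The minimum is 5, attained by the pair ((2, 7), (1, 5)).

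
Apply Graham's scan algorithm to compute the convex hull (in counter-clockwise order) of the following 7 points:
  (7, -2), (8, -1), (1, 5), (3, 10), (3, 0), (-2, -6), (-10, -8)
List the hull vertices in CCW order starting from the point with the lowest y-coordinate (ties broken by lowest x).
Hull (CCW) = [(-10, -8), (-2, -6), (7, -2), (8, -1), (3, 10)]

Graham scan procedure:
  1. Find the pivot p₀ = point with lowest y (tie → lowest x): (-10, -8).
  2. Sort the remaining points by polar angle around p₀.
  3. Walk through sorted points, maintaining a stack; pop the top while the last three entries make a non-left turn (cross product ≤ 0).
  4. Final stack is the convex hull in CCW order: (-10, -8), (-2, -6), (7, -2), (8, -1), (3, 10).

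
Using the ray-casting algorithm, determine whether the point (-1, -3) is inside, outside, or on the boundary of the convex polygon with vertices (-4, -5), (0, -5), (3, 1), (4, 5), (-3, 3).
The point (-1, -3) lies strictly inside the polygon

Cast a horizontal ray to the right from the query point and count how many polygon edges it crosses (each edge strictly once or zero times, handled with the usual half-open convention). 
Parity of crossings → odd ⇒ inside.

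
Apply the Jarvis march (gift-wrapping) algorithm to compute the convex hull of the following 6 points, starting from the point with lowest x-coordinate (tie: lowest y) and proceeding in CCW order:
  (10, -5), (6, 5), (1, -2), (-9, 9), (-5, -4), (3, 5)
Hull (CCW) = [(-9, 9), (-5, -4), (10, -5), (6, 5)]

Jarvis march: at each step, from the current hull vertex p, select the next vertex q as the point such that every other point lies strictly to the left of (or on) the directed line p → q. (Equivalently: for every other point r, the cross product (q − p) × (r − p) ≥ 0.)
Starting point (lowest x, tie lowest y): (-9, 9). Wrap until returning to start. Resulting hull: (-9, 9), (-5, -4), (10, -5), (6, 5).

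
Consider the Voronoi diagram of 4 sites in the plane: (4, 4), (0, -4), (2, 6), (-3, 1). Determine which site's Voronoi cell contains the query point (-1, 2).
Nearest site = (-3, 1)

The Voronoi cell of site s contains exactly those query points closer to s than to any other site. Compute squared distances from q = (-1, 2) to each site:
  (-3 − -1)² + (1 − 2)² = 5
  (2 − -1)² + (6 − 2)² = 25
  (4 − -1)² + (4 − 2)² = 29
  (0 − -1)² + (-4 − 2)² = 37
Minimum is attained by (-3, 1), so q lies in its Voronoi cell.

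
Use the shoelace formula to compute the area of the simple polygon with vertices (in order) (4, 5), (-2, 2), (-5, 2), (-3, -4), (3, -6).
Area = 119/2

Shoelace formula: Area = (1/2) |Σ_i (x_i · y_{i+1} − x_{i+1} · y_i)| (indices mod n). Compute each cross term:
  (4)(2) − (-2)(5) = 18
  (-2)(2) − (-5)(2) = 6
  (-5)(-4) − (-3)(2) = 26
  (-3)(-6) − (3)(-4) = 30
  (3)(5) − (4)(-6) = 39
Sum = 119, so (signed) Area = 119/2 = 119/2, |Area| = 119/2.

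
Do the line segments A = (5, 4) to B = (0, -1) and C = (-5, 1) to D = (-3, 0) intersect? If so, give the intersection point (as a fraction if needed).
No (intersection of containing lines falls outside at least one segment)

Parametrize and solve: t = 16/15, s = 7/3. At least one of these is outside [0, 1], so the segments do not intersect.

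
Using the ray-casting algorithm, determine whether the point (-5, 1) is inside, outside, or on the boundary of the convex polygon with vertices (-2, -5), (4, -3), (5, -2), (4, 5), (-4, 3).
The point (-5, 1) lies strictly outside the polygon

Cast a horizontal ray to the right from the query point and count how many polygon edges it crosses (each edge strictly once or zero times, handled with the usual half-open convention). 
Parity of crossings → even ⇒ outside.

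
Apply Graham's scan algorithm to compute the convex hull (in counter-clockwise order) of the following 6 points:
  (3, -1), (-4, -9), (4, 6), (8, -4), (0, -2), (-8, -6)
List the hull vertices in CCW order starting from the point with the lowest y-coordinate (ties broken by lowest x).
Hull (CCW) = [(-4, -9), (8, -4), (4, 6), (-8, -6)]

Graham scan procedure:
  1. Find the pivot p₀ = point with lowest y (tie → lowest x): (-4, -9).
  2. Sort the remaining points by polar angle around p₀.
  3. Walk through sorted points, maintaining a stack; pop the top while the last three entries make a non-left turn (cross product ≤ 0).
  4. Final stack is the convex hull in CCW order: (-4, -9), (8, -4), (4, 6), (-8, -6).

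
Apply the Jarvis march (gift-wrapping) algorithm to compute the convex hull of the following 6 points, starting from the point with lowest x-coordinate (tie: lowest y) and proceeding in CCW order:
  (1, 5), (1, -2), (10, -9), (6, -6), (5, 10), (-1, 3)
Hull (CCW) = [(-1, 3), (1, -2), (6, -6), (10, -9), (5, 10)]

Jarvis march: at each step, from the current hull vertex p, select the next vertex q as the point such that every other point lies strictly to the left of (or on) the directed line p → q. (Equivalently: for every other point r, the cross product (q − p) × (r − p) ≥ 0.)
Starting point (lowest x, tie lowest y): (-1, 3). Wrap until returning to start. Resulting hull: (-1, 3), (1, -2), (6, -6), (10, -9), (5, 10).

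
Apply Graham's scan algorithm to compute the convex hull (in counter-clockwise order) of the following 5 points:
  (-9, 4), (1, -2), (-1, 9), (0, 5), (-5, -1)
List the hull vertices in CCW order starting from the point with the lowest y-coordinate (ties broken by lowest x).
Hull (CCW) = [(1, -2), (0, 5), (-1, 9), (-9, 4), (-5, -1)]

Graham scan procedure:
  1. Find the pivot p₀ = point with lowest y (tie → lowest x): (1, -2).
  2. Sort the remaining points by polar angle around p₀.
  3. Walk through sorted points, maintaining a stack; pop the top while the last three entries make a non-left turn (cross product ≤ 0).
  4. Final stack is the convex hull in CCW order: (1, -2), (0, 5), (-1, 9), (-9, 4), (-5, -1).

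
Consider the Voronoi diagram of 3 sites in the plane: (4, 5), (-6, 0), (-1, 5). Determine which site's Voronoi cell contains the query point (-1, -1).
Nearest site = (-6, 0)

The Voronoi cell of site s contains exactly those query points closer to s than to any other site. Compute squared distances from q = (-1, -1) to each site:
  (-6 − -1)² + (0 − -1)² = 26
  (-1 − -1)² + (5 − -1)² = 36
  (4 − -1)² + (5 − -1)² = 61
Minimum is attained by (-6, 0), so q lies in its Voronoi cell.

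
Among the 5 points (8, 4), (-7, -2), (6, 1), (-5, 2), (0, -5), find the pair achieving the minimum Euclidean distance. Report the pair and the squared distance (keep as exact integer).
Pair = ((8, 4), (6, 1)); squared distance = 13

Compute all C(5, 2) = 10 pairwise squared distances (x_i − x_j)² + (y_i − y_j)². The minimum is 13, attained by the pair ((8, 4), (6, 1)).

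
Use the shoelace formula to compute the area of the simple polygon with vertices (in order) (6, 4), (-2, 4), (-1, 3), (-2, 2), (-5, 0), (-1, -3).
Area = 73/2

Shoelace formula: Area = (1/2) |Σ_i (x_i · y_{i+1} − x_{i+1} · y_i)| (indices mod n). Compute each cross term:
  (6)(4) − (-2)(4) = 32
  (-2)(3) − (-1)(4) = -2
  (-1)(2) − (-2)(3) = 4
  (-2)(0) − (-5)(2) = 10
  (-5)(-3) − (-1)(0) = 15
  (-1)(4) − (6)(-3) = 14
Sum = 73, so (signed) Area = 73/2 = 73/2, |Area| = 73/2.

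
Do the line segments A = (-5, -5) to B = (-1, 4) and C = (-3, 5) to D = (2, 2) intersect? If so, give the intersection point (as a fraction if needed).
Yes; intersection at (-61/57, 73/19) (t = 56/57 on AB, s = 22/57 on CD)

Parametrize AB as A + t(B − A) = (-5 + 4 t, -5 + 9 t) and CD as C + s(D − C) = (-3 + 5 s, 5 + -3 s). Solve the linear system for (t, s). Determinant = 57 ≠ 0, so a unique intersection of the containing lines exists. Solution: t = 56/57, s = 22/57 — both in [0, 1], so the segments cross. Intersection point: (-61/57, 73/19).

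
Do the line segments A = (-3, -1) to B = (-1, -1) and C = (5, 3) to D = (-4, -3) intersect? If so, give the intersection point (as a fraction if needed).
Yes; intersection at (-1, -1) (t = 1 on AB, s = 2/3 on CD)

Parametrize AB as A + t(B − A) = (-3 + 2 t, -1 + 0 t) and CD as C + s(D − C) = (5 + -9 s, 3 + -6 s). Solve the linear system for (t, s). Determinant = 12 ≠ 0, so a unique intersection of the containing lines exists. Solution: t = 1, s = 2/3 — both in [0, 1], so the segments cross. Intersection point: (-1, -1).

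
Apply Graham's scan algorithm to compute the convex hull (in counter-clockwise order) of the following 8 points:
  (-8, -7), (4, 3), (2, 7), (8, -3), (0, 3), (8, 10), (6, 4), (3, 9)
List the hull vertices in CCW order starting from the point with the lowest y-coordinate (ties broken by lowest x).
Hull (CCW) = [(-8, -7), (8, -3), (8, 10), (3, 9)]

Graham scan procedure:
  1. Find the pivot p₀ = point with lowest y (tie → lowest x): (-8, -7).
  2. Sort the remaining points by polar angle around p₀.
  3. Walk through sorted points, maintaining a stack; pop the top while the last three entries make a non-left turn (cross product ≤ 0).
  4. Final stack is the convex hull in CCW order: (-8, -7), (8, -3), (8, 10), (3, 9).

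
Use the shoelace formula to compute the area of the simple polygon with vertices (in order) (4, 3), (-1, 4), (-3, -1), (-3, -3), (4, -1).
Area = 69/2

Shoelace formula: Area = (1/2) |Σ_i (x_i · y_{i+1} − x_{i+1} · y_i)| (indices mod n). Compute each cross term:
  (4)(4) − (-1)(3) = 19
  (-1)(-1) − (-3)(4) = 13
  (-3)(-3) − (-3)(-1) = 6
  (-3)(-1) − (4)(-3) = 15
  (4)(3) − (4)(-1) = 16
Sum = 69, so (signed) Area = 69/2 = 69/2, |Area| = 69/2.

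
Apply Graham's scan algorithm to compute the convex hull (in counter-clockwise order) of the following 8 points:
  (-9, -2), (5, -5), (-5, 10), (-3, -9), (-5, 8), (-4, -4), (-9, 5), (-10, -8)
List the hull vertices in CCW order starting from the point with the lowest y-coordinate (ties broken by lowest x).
Hull (CCW) = [(-3, -9), (5, -5), (-5, 10), (-9, 5), (-10, -8)]

Graham scan procedure:
  1. Find the pivot p₀ = point with lowest y (tie → lowest x): (-3, -9).
  2. Sort the remaining points by polar angle around p₀.
  3. Walk through sorted points, maintaining a stack; pop the top while the last three entries make a non-left turn (cross product ≤ 0).
  4. Final stack is the convex hull in CCW order: (-3, -9), (5, -5), (-5, 10), (-9, 5), (-10, -8).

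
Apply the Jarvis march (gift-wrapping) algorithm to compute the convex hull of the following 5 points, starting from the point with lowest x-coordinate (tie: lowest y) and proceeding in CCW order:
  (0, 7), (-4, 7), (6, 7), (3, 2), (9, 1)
Hull (CCW) = [(-4, 7), (3, 2), (9, 1), (6, 7)]

Jarvis march: at each step, from the current hull vertex p, select the next vertex q as the point such that every other point lies strictly to the left of (or on) the directed line p → q. (Equivalently: for every other point r, the cross product (q − p) × (r − p) ≥ 0.)
Starting point (lowest x, tie lowest y): (-4, 7). Wrap until returning to start. Resulting hull: (-4, 7), (3, 2), (9, 1), (6, 7).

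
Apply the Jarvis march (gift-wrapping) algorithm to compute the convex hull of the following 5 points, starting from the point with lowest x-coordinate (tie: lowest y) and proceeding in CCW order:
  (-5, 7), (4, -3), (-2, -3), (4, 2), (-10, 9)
Hull (CCW) = [(-10, 9), (-2, -3), (4, -3), (4, 2), (-5, 7)]

Jarvis march: at each step, from the current hull vertex p, select the next vertex q as the point such that every other point lies strictly to the left of (or on) the directed line p → q. (Equivalently: for every other point r, the cross product (q − p) × (r − p) ≥ 0.)
Starting point (lowest x, tie lowest y): (-10, 9). Wrap until returning to start. Resulting hull: (-10, 9), (-2, -3), (4, -3), (4, 2), (-5, 7).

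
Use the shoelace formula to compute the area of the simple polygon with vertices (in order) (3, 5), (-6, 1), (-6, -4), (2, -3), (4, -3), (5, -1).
Area = 67

Shoelace formula: Area = (1/2) |Σ_i (x_i · y_{i+1} − x_{i+1} · y_i)| (indices mod n). Compute each cross term:
  (3)(1) − (-6)(5) = 33
  (-6)(-4) − (-6)(1) = 30
  (-6)(-3) − (2)(-4) = 26
  (2)(-3) − (4)(-3) = 6
  (4)(-1) − (5)(-3) = 11
  (5)(5) − (3)(-1) = 28
Sum = 134, so (signed) Area = 134/2 = 67, |Area| = 67.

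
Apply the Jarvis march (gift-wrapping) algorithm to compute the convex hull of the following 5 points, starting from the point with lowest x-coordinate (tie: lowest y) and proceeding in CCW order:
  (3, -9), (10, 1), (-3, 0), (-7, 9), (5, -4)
Hull (CCW) = [(-7, 9), (-3, 0), (3, -9), (10, 1)]

Jarvis march: at each step, from the current hull vertex p, select the next vertex q as the point such that every other point lies strictly to the left of (or on) the directed line p → q. (Equivalently: for every other point r, the cross product (q − p) × (r − p) ≥ 0.)
Starting point (lowest x, tie lowest y): (-7, 9). Wrap until returning to start. Resulting hull: (-7, 9), (-3, 0), (3, -9), (10, 1).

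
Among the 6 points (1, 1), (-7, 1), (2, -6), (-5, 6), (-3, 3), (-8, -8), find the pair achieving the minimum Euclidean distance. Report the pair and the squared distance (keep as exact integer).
Pair = ((-5, 6), (-3, 3)); squared distance = 13

Compute all C(6, 2) = 15 pairwise squared distances (x_i − x_j)² + (y_i − y_j)². The minimum is 13, attained by the pair ((-5, 6), (-3, 3)).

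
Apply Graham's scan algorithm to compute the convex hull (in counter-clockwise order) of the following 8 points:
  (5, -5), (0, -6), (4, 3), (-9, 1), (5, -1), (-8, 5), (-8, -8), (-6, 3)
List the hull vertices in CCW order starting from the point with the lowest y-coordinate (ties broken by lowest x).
Hull (CCW) = [(-8, -8), (5, -5), (5, -1), (4, 3), (-8, 5), (-9, 1)]

Graham scan procedure:
  1. Find the pivot p₀ = point with lowest y (tie → lowest x): (-8, -8).
  2. Sort the remaining points by polar angle around p₀.
  3. Walk through sorted points, maintaining a stack; pop the top while the last three entries make a non-left turn (cross product ≤ 0).
  4. Final stack is the convex hull in CCW order: (-8, -8), (5, -5), (5, -1), (4, 3), (-8, 5), (-9, 1).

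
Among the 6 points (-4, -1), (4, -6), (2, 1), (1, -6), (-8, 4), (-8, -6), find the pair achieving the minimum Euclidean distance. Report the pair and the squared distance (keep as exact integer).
Pair = ((4, -6), (1, -6)); squared distance = 9

Compute all C(6, 2) = 15 pairwise squared distances (x_i − x_j)² + (y_i − y_j)². The minimum is 9, attained by the pair ((4, -6), (1, -6)).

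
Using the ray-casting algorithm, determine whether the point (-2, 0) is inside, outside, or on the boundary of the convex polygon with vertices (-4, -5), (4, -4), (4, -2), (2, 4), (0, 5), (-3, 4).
The point (-2, 0) lies strictly inside the polygon

Cast a horizontal ray to the right from the query point and count how many polygon edges it crosses (each edge strictly once or zero times, handled with the usual half-open convention). 
Parity of crossings → odd ⇒ inside.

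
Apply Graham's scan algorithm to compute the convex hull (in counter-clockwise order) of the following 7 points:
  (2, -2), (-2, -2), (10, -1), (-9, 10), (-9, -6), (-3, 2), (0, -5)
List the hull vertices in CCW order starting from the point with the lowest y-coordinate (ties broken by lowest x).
Hull (CCW) = [(-9, -6), (0, -5), (10, -1), (-9, 10)]

Graham scan procedure:
  1. Find the pivot p₀ = point with lowest y (tie → lowest x): (-9, -6).
  2. Sort the remaining points by polar angle around p₀.
  3. Walk through sorted points, maintaining a stack; pop the top while the last three entries make a non-left turn (cross product ≤ 0).
  4. Final stack is the convex hull in CCW order: (-9, -6), (0, -5), (10, -1), (-9, 10).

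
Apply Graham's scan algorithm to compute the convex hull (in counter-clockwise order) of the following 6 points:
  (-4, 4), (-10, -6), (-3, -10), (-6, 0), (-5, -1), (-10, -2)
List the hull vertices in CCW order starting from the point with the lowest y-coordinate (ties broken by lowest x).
Hull (CCW) = [(-3, -10), (-4, 4), (-10, -2), (-10, -6)]

Graham scan procedure:
  1. Find the pivot p₀ = point with lowest y (tie → lowest x): (-3, -10).
  2. Sort the remaining points by polar angle around p₀.
  3. Walk through sorted points, maintaining a stack; pop the top while the last three entries make a non-left turn (cross product ≤ 0).
  4. Final stack is the convex hull in CCW order: (-3, -10), (-4, 4), (-10, -2), (-10, -6).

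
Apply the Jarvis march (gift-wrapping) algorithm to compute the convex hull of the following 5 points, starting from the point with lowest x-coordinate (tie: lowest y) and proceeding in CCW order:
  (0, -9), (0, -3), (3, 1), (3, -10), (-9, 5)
Hull (CCW) = [(-9, 5), (0, -9), (3, -10), (3, 1)]

Jarvis march: at each step, from the current hull vertex p, select the next vertex q as the point such that every other point lies strictly to the left of (or on) the directed line p → q. (Equivalently: for every other point r, the cross product (q − p) × (r − p) ≥ 0.)
Starting point (lowest x, tie lowest y): (-9, 5). Wrap until returning to start. Resulting hull: (-9, 5), (0, -9), (3, -10), (3, 1).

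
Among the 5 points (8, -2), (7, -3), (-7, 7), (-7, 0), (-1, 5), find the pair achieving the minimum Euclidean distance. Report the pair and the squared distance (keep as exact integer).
Pair = ((8, -2), (7, -3)); squared distance = 2

Compute all C(5, 2) = 10 pairwise squared distances (x_i − x_j)² + (y_i − y_j)². The minimum is 2, attained by the pair ((8, -2), (7, -3)).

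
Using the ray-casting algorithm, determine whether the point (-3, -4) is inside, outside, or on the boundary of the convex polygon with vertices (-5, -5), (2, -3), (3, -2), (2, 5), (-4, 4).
The point (-3, -4) lies strictly inside the polygon

Cast a horizontal ray to the right from the query point and count how many polygon edges it crosses (each edge strictly once or zero times, handled with the usual half-open convention). 
Parity of crossings → odd ⇒ inside.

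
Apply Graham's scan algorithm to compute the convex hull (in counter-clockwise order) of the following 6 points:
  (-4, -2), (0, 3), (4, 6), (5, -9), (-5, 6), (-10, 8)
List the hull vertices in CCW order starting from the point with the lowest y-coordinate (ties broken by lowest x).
Hull (CCW) = [(5, -9), (4, 6), (-10, 8), (-4, -2)]

Graham scan procedure:
  1. Find the pivot p₀ = point with lowest y (tie → lowest x): (5, -9).
  2. Sort the remaining points by polar angle around p₀.
  3. Walk through sorted points, maintaining a stack; pop the top while the last three entries make a non-left turn (cross product ≤ 0).
  4. Final stack is the convex hull in CCW order: (5, -9), (4, 6), (-10, 8), (-4, -2).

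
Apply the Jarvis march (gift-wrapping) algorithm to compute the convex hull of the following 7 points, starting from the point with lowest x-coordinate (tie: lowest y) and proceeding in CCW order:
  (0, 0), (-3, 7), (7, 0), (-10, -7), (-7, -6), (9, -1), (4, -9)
Hull (CCW) = [(-10, -7), (4, -9), (9, -1), (-3, 7)]

Jarvis march: at each step, from the current hull vertex p, select the next vertex q as the point such that every other point lies strictly to the left of (or on) the directed line p → q. (Equivalently: for every other point r, the cross product (q − p) × (r − p) ≥ 0.)
Starting point (lowest x, tie lowest y): (-10, -7). Wrap until returning to start. Resulting hull: (-10, -7), (4, -9), (9, -1), (-3, 7).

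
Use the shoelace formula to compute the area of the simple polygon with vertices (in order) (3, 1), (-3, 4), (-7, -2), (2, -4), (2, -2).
Area = 93/2

Shoelace formula: Area = (1/2) |Σ_i (x_i · y_{i+1} − x_{i+1} · y_i)| (indices mod n). Compute each cross term:
  (3)(4) − (-3)(1) = 15
  (-3)(-2) − (-7)(4) = 34
  (-7)(-4) − (2)(-2) = 32
  (2)(-2) − (2)(-4) = 4
  (2)(1) − (3)(-2) = 8
Sum = 93, so (signed) Area = 93/2 = 93/2, |Area| = 93/2.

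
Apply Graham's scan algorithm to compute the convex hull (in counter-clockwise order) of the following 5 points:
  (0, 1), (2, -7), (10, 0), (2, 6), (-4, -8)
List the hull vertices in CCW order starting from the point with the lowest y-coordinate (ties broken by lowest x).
Hull (CCW) = [(-4, -8), (2, -7), (10, 0), (2, 6)]

Graham scan procedure:
  1. Find the pivot p₀ = point with lowest y (tie → lowest x): (-4, -8).
  2. Sort the remaining points by polar angle around p₀.
  3. Walk through sorted points, maintaining a stack; pop the top while the last three entries make a non-left turn (cross product ≤ 0).
  4. Final stack is the convex hull in CCW order: (-4, -8), (2, -7), (10, 0), (2, 6).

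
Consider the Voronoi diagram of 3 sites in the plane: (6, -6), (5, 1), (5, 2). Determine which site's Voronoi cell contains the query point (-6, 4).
Nearest site = (5, 2)

The Voronoi cell of site s contains exactly those query points closer to s than to any other site. Compute squared distances from q = (-6, 4) to each site:
  (5 − -6)² + (2 − 4)² = 125
  (5 − -6)² + (1 − 4)² = 130
  (6 − -6)² + (-6 − 4)² = 244
Minimum is attained by (5, 2), so q lies in its Voronoi cell.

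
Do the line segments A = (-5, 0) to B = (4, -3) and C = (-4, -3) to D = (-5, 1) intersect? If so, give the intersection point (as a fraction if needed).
Yes; intersection at (-52/11, -1/11) (t = 1/33 on AB, s = 8/11 on CD)

Parametrize AB as A + t(B − A) = (-5 + 9 t, 0 + -3 t) and CD as C + s(D − C) = (-4 + -1 s, -3 + 4 s). Solve the linear system for (t, s). Determinant = -33 ≠ 0, so a unique intersection of the containing lines exists. Solution: t = 1/33, s = 8/11 — both in [0, 1], so the segments cross. Intersection point: (-52/11, -1/11).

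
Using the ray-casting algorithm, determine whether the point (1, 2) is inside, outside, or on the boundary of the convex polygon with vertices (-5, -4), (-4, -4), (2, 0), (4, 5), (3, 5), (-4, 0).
The point (1, 2) lies strictly inside the polygon

Cast a horizontal ray to the right from the query point and count how many polygon edges it crosses (each edge strictly once or zero times, handled with the usual half-open convention). 
Parity of crossings → odd ⇒ inside.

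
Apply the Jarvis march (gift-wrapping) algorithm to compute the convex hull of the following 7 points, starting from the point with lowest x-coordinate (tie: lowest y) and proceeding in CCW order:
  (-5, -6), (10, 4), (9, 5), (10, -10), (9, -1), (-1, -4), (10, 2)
Hull (CCW) = [(-5, -6), (10, -10), (10, 4), (9, 5)]

Jarvis march: at each step, from the current hull vertex p, select the next vertex q as the point such that every other point lies strictly to the left of (or on) the directed line p → q. (Equivalently: for every other point r, the cross product (q − p) × (r − p) ≥ 0.)
Starting point (lowest x, tie lowest y): (-5, -6). Wrap until returning to start. Resulting hull: (-5, -6), (10, -10), (10, 4), (9, 5).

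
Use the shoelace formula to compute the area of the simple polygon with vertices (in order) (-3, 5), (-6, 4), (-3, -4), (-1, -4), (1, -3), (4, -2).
Area = 93/2

Shoelace formula: Area = (1/2) |Σ_i (x_i · y_{i+1} − x_{i+1} · y_i)| (indices mod n). Compute each cross term:
  (-3)(4) − (-6)(5) = 18
  (-6)(-4) − (-3)(4) = 36
  (-3)(-4) − (-1)(-4) = 8
  (-1)(-3) − (1)(-4) = 7
  (1)(-2) − (4)(-3) = 10
  (4)(5) − (-3)(-2) = 14
Sum = 93, so (signed) Area = 93/2 = 93/2, |Area| = 93/2.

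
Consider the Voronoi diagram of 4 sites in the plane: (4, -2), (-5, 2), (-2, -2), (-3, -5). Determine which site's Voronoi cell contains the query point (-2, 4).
Nearest site = (-5, 2)

The Voronoi cell of site s contains exactly those query points closer to s than to any other site. Compute squared distances from q = (-2, 4) to each site:
  (-5 − -2)² + (2 − 4)² = 13
  (-2 − -2)² + (-2 − 4)² = 36
  (4 − -2)² + (-2 − 4)² = 72
  (-3 − -2)² + (-5 − 4)² = 82
Minimum is attained by (-5, 2), so q lies in its Voronoi cell.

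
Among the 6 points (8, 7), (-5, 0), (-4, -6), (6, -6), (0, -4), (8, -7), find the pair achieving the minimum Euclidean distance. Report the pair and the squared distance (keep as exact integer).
Pair = ((6, -6), (8, -7)); squared distance = 5

Compute all C(6, 2) = 15 pairwise squared distances (x_i − x_j)² + (y_i − y_j)². The minimum is 5, attained by the pair ((6, -6), (8, -7)).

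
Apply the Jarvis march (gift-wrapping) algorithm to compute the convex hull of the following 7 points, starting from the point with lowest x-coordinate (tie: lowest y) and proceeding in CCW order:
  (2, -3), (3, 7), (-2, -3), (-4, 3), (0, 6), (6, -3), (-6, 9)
Hull (CCW) = [(-6, 9), (-2, -3), (6, -3), (3, 7)]

Jarvis march: at each step, from the current hull vertex p, select the next vertex q as the point such that every other point lies strictly to the left of (or on) the directed line p → q. (Equivalently: for every other point r, the cross product (q − p) × (r − p) ≥ 0.)
Starting point (lowest x, tie lowest y): (-6, 9). Wrap until returning to start. Resulting hull: (-6, 9), (-2, -3), (6, -3), (3, 7).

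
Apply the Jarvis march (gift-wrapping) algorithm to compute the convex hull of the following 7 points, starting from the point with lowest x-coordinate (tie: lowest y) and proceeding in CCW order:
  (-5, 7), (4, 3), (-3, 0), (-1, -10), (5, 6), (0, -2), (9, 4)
Hull (CCW) = [(-5, 7), (-1, -10), (9, 4), (5, 6)]

Jarvis march: at each step, from the current hull vertex p, select the next vertex q as the point such that every other point lies strictly to the left of (or on) the directed line p → q. (Equivalently: for every other point r, the cross product (q − p) × (r − p) ≥ 0.)
Starting point (lowest x, tie lowest y): (-5, 7). Wrap until returning to start. Resulting hull: (-5, 7), (-1, -10), (9, 4), (5, 6).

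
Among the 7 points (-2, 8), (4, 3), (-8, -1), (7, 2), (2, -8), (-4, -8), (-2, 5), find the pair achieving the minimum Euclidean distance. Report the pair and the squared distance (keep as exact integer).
Pair = ((-2, 8), (-2, 5)); squared distance = 9

Compute all C(7, 2) = 21 pairwise squared distances (x_i − x_j)² + (y_i − y_j)². The minimum is 9, attained by the pair ((-2, 8), (-2, 5)).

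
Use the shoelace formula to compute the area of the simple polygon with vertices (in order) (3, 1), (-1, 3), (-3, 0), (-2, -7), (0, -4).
Area = 30

Shoelace formula: Area = (1/2) |Σ_i (x_i · y_{i+1} − x_{i+1} · y_i)| (indices mod n). Compute each cross term:
  (3)(3) − (-1)(1) = 10
  (-1)(0) − (-3)(3) = 9
  (-3)(-7) − (-2)(0) = 21
  (-2)(-4) − (0)(-7) = 8
  (0)(1) − (3)(-4) = 12
Sum = 60, so (signed) Area = 60/2 = 30, |Area| = 30.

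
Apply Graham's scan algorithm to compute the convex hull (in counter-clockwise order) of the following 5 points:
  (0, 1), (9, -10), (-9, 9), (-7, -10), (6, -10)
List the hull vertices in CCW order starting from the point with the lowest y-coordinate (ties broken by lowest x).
Hull (CCW) = [(-7, -10), (9, -10), (0, 1), (-9, 9)]

Graham scan procedure:
  1. Find the pivot p₀ = point with lowest y (tie → lowest x): (-7, -10).
  2. Sort the remaining points by polar angle around p₀.
  3. Walk through sorted points, maintaining a stack; pop the top while the last three entries make a non-left turn (cross product ≤ 0).
  4. Final stack is the convex hull in CCW order: (-7, -10), (9, -10), (0, 1), (-9, 9).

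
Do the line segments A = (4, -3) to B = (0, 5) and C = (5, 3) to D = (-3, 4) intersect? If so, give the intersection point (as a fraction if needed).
Yes; intersection at (11/15, 53/15) (t = 49/60 on AB, s = 8/15 on CD)

Parametrize AB as A + t(B − A) = (4 + -4 t, -3 + 8 t) and CD as C + s(D − C) = (5 + -8 s, 3 + 1 s). Solve the linear system for (t, s). Determinant = -60 ≠ 0, so a unique intersection of the containing lines exists. Solution: t = 49/60, s = 8/15 — both in [0, 1], so the segments cross. Intersection point: (11/15, 53/15).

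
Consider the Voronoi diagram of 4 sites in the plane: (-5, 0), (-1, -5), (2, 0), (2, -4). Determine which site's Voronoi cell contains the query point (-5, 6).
Nearest site = (-5, 0)

The Voronoi cell of site s contains exactly those query points closer to s than to any other site. Compute squared distances from q = (-5, 6) to each site:
  (-5 − -5)² + (0 − 6)² = 36
  (2 − -5)² + (0 − 6)² = 85
  (-1 − -5)² + (-5 − 6)² = 137
  (2 − -5)² + (-4 − 6)² = 149
Minimum is attained by (-5, 0), so q lies in its Voronoi cell.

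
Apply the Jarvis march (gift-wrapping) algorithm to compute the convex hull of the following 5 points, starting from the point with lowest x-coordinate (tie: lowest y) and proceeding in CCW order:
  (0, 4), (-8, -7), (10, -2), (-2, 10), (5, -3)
Hull (CCW) = [(-8, -7), (10, -2), (-2, 10)]

Jarvis march: at each step, from the current hull vertex p, select the next vertex q as the point such that every other point lies strictly to the left of (or on) the directed line p → q. (Equivalently: for every other point r, the cross product (q − p) × (r − p) ≥ 0.)
Starting point (lowest x, tie lowest y): (-8, -7). Wrap until returning to start. Resulting hull: (-8, -7), (10, -2), (-2, 10).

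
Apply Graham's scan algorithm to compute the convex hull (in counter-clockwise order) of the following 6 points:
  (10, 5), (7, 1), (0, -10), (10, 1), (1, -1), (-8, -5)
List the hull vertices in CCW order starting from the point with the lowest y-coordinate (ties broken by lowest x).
Hull (CCW) = [(0, -10), (10, 1), (10, 5), (-8, -5)]

Graham scan procedure:
  1. Find the pivot p₀ = point with lowest y (tie → lowest x): (0, -10).
  2. Sort the remaining points by polar angle around p₀.
  3. Walk through sorted points, maintaining a stack; pop the top while the last three entries make a non-left turn (cross product ≤ 0).
  4. Final stack is the convex hull in CCW order: (0, -10), (10, 1), (10, 5), (-8, -5).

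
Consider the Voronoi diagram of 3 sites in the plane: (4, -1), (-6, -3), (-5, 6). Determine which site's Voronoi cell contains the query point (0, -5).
Nearest site = (4, -1)

The Voronoi cell of site s contains exactly those query points closer to s than to any other site. Compute squared distances from q = (0, -5) to each site:
  (4 − 0)² + (-1 − -5)² = 32
  (-6 − 0)² + (-3 − -5)² = 40
  (-5 − 0)² + (6 − -5)² = 146
Minimum is attained by (4, -1), so q lies in its Voronoi cell.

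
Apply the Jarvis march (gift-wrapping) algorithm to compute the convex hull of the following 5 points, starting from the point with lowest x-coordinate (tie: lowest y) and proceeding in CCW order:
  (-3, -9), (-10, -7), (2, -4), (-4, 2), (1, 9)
Hull (CCW) = [(-10, -7), (-3, -9), (2, -4), (1, 9), (-4, 2)]

Jarvis march: at each step, from the current hull vertex p, select the next vertex q as the point such that every other point lies strictly to the left of (or on) the directed line p → q. (Equivalently: for every other point r, the cross product (q − p) × (r − p) ≥ 0.)
Starting point (lowest x, tie lowest y): (-10, -7). Wrap until returning to start. Resulting hull: (-10, -7), (-3, -9), (2, -4), (1, 9), (-4, 2).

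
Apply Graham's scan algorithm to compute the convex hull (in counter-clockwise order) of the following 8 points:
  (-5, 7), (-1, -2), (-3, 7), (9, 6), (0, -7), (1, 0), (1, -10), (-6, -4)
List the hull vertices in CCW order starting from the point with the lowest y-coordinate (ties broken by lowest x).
Hull (CCW) = [(1, -10), (9, 6), (-3, 7), (-5, 7), (-6, -4)]

Graham scan procedure:
  1. Find the pivot p₀ = point with lowest y (tie → lowest x): (1, -10).
  2. Sort the remaining points by polar angle around p₀.
  3. Walk through sorted points, maintaining a stack; pop the top while the last three entries make a non-left turn (cross product ≤ 0).
  4. Final stack is the convex hull in CCW order: (1, -10), (9, 6), (-3, 7), (-5, 7), (-6, -4).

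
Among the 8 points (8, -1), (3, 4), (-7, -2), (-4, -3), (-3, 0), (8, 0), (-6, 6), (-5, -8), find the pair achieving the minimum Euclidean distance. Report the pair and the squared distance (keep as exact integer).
Pair = ((8, -1), (8, 0)); squared distance = 1

Compute all C(8, 2) = 28 pairwise squared distances (x_i − x_j)² + (y_i − y_j)². The minimum is 1, attained by the pair ((8, -1), (8, 0)).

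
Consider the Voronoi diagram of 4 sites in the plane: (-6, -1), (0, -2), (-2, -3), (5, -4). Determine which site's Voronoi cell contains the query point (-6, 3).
Nearest site = (-6, -1)

The Voronoi cell of site s contains exactly those query points closer to s than to any other site. Compute squared distances from q = (-6, 3) to each site:
  (-6 − -6)² + (-1 − 3)² = 16
  (-2 − -6)² + (-3 − 3)² = 52
  (0 − -6)² + (-2 − 3)² = 61
  (5 − -6)² + (-4 − 3)² = 170
Minimum is attained by (-6, -1), so q lies in its Voronoi cell.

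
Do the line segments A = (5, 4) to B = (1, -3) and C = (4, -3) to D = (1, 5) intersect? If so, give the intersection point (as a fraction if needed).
Yes; intersection at (149/53, 9/53) (t = 29/53 on AB, s = 21/53 on CD)

Parametrize AB as A + t(B − A) = (5 + -4 t, 4 + -7 t) and CD as C + s(D − C) = (4 + -3 s, -3 + 8 s). Solve the linear system for (t, s). Determinant = 53 ≠ 0, so a unique intersection of the containing lines exists. Solution: t = 29/53, s = 21/53 — both in [0, 1], so the segments cross. Intersection point: (149/53, 9/53).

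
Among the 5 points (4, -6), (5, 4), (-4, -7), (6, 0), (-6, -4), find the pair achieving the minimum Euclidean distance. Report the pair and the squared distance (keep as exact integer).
Pair = ((-4, -7), (-6, -4)); squared distance = 13

Compute all C(5, 2) = 10 pairwise squared distances (x_i − x_j)² + (y_i − y_j)². The minimum is 13, attained by the pair ((-4, -7), (-6, -4)).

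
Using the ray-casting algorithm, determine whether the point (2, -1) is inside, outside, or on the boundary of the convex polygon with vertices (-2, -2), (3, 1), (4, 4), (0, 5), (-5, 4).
The point (2, -1) lies strictly outside the polygon

Cast a horizontal ray to the right from the query point and count how many polygon edges it crosses (each edge strictly once or zero times, handled with the usual half-open convention). 
Parity of crossings → even ⇒ outside.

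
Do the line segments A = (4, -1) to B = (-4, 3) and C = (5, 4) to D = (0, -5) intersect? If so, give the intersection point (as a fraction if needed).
Yes; intersection at (60/23, -7/23) (t = 4/23 on AB, s = 11/23 on CD)

Parametrize AB as A + t(B − A) = (4 + -8 t, -1 + 4 t) and CD as C + s(D − C) = (5 + -5 s, 4 + -9 s). Solve the linear system for (t, s). Determinant = -92 ≠ 0, so a unique intersection of the containing lines exists. Solution: t = 4/23, s = 11/23 — both in [0, 1], so the segments cross. Intersection point: (60/23, -7/23).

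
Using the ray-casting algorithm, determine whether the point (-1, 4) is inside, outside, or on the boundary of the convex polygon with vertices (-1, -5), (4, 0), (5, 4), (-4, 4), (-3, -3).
The point (-1, 4) lies on the polygon boundary

Boundary check: the query satisfies the collinearity and bounding-box conditions for some polygon edge, so it lies exactly on the boundary.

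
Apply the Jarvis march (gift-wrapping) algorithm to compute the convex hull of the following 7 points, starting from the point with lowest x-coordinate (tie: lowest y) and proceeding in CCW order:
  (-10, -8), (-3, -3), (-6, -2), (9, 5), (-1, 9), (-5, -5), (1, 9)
Hull (CCW) = [(-10, -8), (-5, -5), (9, 5), (1, 9), (-1, 9)]

Jarvis march: at each step, from the current hull vertex p, select the next vertex q as the point such that every other point lies strictly to the left of (or on) the directed line p → q. (Equivalently: for every other point r, the cross product (q − p) × (r − p) ≥ 0.)
Starting point (lowest x, tie lowest y): (-10, -8). Wrap until returning to start. Resulting hull: (-10, -8), (-5, -5), (9, 5), (1, 9), (-1, 9).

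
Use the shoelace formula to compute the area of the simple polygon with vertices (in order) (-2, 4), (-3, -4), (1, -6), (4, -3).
Area = 73/2

Shoelace formula: Area = (1/2) |Σ_i (x_i · y_{i+1} − x_{i+1} · y_i)| (indices mod n). Compute each cross term:
  (-2)(-4) − (-3)(4) = 20
  (-3)(-6) − (1)(-4) = 22
  (1)(-3) − (4)(-6) = 21
  (4)(4) − (-2)(-3) = 10
Sum = 73, so (signed) Area = 73/2 = 73/2, |Area| = 73/2.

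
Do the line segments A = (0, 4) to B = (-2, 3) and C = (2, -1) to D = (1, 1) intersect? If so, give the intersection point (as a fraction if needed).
No (intersection of containing lines falls outside at least one segment)

Parametrize and solve: t = 1/5, s = 12/5. At least one of these is outside [0, 1], so the segments do not intersect.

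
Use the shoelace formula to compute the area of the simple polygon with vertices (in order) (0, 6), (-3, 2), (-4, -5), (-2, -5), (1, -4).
Area = 35

Shoelace formula: Area = (1/2) |Σ_i (x_i · y_{i+1} − x_{i+1} · y_i)| (indices mod n). Compute each cross term:
  (0)(2) − (-3)(6) = 18
  (-3)(-5) − (-4)(2) = 23
  (-4)(-5) − (-2)(-5) = 10
  (-2)(-4) − (1)(-5) = 13
  (1)(6) − (0)(-4) = 6
Sum = 70, so (signed) Area = 70/2 = 35, |Area| = 35.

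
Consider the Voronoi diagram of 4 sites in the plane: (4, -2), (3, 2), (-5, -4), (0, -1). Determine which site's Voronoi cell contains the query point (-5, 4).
Nearest site = (0, -1)

The Voronoi cell of site s contains exactly those query points closer to s than to any other site. Compute squared distances from q = (-5, 4) to each site:
  (0 − -5)² + (-1 − 4)² = 50
  (-5 − -5)² + (-4 − 4)² = 64
  (3 − -5)² + (2 − 4)² = 68
  (4 − -5)² + (-2 − 4)² = 117
Minimum is attained by (0, -1), so q lies in its Voronoi cell.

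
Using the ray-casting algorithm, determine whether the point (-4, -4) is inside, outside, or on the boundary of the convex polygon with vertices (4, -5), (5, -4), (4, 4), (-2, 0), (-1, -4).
The point (-4, -4) lies strictly outside the polygon

Cast a horizontal ray to the right from the query point and count how many polygon edges it crosses (each edge strictly once or zero times, handled with the usual half-open convention). 
Parity of crossings → even ⇒ outside.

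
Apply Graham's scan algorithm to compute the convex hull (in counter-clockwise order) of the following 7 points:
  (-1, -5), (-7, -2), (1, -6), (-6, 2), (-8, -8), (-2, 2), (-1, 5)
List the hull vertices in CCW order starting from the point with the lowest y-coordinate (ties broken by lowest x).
Hull (CCW) = [(-8, -8), (1, -6), (-1, 5), (-6, 2), (-7, -2)]

Graham scan procedure:
  1. Find the pivot p₀ = point with lowest y (tie → lowest x): (-8, -8).
  2. Sort the remaining points by polar angle around p₀.
  3. Walk through sorted points, maintaining a stack; pop the top while the last three entries make a non-left turn (cross product ≤ 0).
  4. Final stack is the convex hull in CCW order: (-8, -8), (1, -6), (-1, 5), (-6, 2), (-7, -2).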